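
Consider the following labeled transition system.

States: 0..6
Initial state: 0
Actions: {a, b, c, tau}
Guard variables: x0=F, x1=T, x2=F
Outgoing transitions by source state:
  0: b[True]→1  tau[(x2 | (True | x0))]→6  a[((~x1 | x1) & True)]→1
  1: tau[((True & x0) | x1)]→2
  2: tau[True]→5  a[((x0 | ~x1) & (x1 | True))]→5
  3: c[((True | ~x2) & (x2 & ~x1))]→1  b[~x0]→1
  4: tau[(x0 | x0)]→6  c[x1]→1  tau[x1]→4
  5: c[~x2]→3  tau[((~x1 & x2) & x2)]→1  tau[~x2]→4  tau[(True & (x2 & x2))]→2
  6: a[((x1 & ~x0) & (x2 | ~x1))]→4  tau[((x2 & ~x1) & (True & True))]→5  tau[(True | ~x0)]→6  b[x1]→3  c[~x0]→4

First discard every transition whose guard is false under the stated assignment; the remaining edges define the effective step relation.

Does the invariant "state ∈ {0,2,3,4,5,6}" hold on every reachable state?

Answer: INVARIANT VIOLATED at state 1

Working:
Inv-set: {0,2,3,4,5,6}
Reach set: {0,1,2,3,4,5,6}
  0: ok
  1: outside
  2: ok
  3: ok
  4: ok
  5: ok
  6: ok
reach 1 via b — violates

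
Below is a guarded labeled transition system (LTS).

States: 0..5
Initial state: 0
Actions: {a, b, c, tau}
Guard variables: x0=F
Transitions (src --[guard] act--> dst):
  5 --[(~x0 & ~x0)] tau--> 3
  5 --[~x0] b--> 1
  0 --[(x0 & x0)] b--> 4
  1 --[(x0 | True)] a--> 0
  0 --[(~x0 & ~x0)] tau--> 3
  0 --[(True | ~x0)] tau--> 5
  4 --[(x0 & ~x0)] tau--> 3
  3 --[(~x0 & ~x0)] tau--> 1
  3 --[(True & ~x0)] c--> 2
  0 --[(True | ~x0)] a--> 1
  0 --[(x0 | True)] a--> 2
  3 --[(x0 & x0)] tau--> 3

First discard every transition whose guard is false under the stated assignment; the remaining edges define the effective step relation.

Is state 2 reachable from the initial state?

Guard filter leaves 9 enabled edge(s).
Layer 0: {0}
Layer 1: {1,2,3,5}  total {0,1,2,3,5}
R = {0,1,2,3,5}
witness 2: a

Answer: REACHABLE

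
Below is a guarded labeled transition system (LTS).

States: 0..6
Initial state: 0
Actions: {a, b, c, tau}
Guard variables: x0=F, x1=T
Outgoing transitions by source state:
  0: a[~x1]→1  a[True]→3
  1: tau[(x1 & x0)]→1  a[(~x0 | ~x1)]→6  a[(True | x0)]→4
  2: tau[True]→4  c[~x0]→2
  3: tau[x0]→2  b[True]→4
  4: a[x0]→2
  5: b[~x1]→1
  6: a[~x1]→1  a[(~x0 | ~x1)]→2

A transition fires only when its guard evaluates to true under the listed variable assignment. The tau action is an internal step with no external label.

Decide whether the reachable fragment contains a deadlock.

Answer: DEADLOCK at state 4

Trace:
Reach set: {0,3,4}
  0: a→3  [1 exit(s)]
  3: b→4  [1 exit(s)]
  4: ∅  [deadlock]
Path to 4: a·b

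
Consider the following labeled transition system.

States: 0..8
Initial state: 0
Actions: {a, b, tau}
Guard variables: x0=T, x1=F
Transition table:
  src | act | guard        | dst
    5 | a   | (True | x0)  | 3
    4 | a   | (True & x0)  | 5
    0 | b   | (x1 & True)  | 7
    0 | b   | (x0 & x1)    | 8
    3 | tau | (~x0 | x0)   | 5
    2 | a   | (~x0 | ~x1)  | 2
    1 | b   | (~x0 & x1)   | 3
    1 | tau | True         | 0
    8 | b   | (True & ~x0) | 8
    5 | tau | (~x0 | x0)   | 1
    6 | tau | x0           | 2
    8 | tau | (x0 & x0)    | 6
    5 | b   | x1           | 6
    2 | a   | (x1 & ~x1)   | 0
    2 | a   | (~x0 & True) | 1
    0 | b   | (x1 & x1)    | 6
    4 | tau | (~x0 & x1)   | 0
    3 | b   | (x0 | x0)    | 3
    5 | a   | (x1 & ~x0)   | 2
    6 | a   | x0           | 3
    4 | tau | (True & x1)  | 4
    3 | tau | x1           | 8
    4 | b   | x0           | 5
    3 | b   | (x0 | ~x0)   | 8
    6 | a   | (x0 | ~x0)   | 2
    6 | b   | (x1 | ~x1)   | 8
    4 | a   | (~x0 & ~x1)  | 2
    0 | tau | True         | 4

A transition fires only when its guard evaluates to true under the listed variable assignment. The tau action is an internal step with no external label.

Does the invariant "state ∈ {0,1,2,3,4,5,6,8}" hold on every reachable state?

Safe = {0,1,2,3,4,5,6,8}
R = {0,1,2,3,4,5,6,8}
  0: safe
  1: safe
  2: safe
  3: safe
  4: safe
  5: safe
  6: safe
  8: safe

Answer: INVARIANT HOLDS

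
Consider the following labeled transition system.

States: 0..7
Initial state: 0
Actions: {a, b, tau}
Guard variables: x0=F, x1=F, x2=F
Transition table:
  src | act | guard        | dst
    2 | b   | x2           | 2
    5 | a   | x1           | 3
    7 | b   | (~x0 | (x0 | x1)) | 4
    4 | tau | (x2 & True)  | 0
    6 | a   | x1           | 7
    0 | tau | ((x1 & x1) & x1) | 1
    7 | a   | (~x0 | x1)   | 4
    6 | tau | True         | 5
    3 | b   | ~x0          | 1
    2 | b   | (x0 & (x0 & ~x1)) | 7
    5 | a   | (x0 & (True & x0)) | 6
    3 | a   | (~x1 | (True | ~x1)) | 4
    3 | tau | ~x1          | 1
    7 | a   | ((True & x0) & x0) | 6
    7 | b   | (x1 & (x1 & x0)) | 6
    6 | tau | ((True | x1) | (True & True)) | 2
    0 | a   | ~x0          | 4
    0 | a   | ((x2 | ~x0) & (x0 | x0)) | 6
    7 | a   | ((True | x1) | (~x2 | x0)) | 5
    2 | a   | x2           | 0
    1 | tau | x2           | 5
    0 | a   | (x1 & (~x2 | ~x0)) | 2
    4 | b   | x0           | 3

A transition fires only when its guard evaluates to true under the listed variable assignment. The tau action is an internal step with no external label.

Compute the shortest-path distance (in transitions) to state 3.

BFS to 3:
  Layer 0: {0}
  Layer 1: {4}
3 never appears.

Answer: UNREACHABLE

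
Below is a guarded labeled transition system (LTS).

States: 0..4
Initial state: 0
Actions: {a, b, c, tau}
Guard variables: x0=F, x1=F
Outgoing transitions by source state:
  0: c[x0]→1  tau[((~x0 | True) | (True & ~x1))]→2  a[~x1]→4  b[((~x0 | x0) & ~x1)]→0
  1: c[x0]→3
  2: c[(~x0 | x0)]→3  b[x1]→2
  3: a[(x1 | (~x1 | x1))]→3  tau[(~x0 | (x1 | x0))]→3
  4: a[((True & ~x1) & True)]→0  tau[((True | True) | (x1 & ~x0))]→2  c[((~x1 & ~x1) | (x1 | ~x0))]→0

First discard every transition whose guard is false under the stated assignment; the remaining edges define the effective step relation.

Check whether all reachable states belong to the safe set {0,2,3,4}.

Allowed set {0,2,3,4}
Reach set: {0,2,3,4}
  0: safe
  2: safe
  3: safe
  4: safe

Answer: INVARIANT HOLDS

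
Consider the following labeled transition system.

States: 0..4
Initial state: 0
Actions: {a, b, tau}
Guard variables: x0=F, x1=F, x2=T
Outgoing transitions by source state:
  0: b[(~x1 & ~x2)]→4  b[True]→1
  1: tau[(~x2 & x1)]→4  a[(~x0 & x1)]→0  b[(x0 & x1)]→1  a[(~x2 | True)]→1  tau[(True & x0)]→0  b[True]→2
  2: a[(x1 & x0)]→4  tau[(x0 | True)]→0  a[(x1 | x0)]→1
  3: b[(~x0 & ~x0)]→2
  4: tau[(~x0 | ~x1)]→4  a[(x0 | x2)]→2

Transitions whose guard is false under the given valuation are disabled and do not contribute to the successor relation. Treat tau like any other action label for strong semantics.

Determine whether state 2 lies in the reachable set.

7 transition(s) survive guard evaluation.
Layer 0: {0}
Layer 1: {1}  cumulative {0,1}
Layer 2: {2}  cumulative {0,1,2}
Reach set: {0,1,2}
Path to 2: b·b

Answer: REACHABLE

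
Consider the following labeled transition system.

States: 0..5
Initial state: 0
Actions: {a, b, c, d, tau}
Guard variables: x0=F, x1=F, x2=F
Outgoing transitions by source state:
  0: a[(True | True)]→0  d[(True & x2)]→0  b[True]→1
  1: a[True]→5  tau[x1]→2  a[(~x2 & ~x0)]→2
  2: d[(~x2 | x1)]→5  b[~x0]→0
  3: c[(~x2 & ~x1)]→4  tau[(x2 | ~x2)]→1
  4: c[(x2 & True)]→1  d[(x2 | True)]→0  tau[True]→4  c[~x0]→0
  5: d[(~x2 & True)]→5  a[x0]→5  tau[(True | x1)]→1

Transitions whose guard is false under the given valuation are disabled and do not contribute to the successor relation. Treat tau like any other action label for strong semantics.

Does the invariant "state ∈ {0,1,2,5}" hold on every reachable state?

Inv-set: {0,1,2,5}
Reachable = {0,1,2,5}
  0: ok
  1: ok
  2: ok
  5: ok

Answer: INVARIANT HOLDS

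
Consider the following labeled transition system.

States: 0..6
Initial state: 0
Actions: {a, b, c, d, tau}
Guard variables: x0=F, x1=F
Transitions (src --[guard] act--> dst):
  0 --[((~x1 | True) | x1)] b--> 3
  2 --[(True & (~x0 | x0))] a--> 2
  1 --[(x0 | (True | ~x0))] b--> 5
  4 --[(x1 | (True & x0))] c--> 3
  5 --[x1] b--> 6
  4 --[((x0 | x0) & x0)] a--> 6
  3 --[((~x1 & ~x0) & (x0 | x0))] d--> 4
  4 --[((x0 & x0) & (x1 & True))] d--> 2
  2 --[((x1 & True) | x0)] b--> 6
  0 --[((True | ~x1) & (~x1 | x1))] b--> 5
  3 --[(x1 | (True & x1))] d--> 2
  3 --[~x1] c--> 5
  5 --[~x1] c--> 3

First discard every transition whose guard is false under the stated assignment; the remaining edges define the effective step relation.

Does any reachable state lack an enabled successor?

R = {0,3,5}
  0: b→3  b→5  [2 out]
  3: c→5  [1 out]
  5: c→3  [1 out]

Answer: DEADLOCK-FREE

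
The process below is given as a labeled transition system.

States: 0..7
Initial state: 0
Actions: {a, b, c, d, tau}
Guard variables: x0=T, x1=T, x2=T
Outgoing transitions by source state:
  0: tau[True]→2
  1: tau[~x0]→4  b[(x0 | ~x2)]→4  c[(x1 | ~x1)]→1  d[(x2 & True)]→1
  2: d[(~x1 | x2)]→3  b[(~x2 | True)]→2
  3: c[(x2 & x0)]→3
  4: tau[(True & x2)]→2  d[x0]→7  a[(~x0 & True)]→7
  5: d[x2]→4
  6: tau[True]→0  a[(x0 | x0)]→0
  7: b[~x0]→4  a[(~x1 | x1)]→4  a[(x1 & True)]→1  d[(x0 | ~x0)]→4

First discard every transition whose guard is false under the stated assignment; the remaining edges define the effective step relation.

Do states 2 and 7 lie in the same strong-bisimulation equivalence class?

Answer: NOT BISIMILAR

Trace:
Refine partition for ~:
  round 0: {{0,1,2,3,4,5,6,7}}
  round 1: {{0},{1},{2},{3},{4},{5},{6},{7}}
stable after 2 split(s): 8 block(s)
[2]={2}  [7]={7}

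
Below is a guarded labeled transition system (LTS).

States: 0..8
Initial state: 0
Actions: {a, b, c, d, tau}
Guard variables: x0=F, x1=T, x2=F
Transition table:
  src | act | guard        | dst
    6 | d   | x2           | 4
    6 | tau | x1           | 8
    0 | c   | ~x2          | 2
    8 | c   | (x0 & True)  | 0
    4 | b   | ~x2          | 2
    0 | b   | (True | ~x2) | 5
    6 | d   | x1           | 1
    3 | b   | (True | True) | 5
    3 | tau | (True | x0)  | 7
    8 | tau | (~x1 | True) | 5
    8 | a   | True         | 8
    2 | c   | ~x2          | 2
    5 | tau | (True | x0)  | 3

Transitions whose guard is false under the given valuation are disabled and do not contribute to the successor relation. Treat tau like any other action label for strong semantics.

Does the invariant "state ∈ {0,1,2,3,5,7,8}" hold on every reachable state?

Inv-set: {0,1,2,3,5,7,8}
Reachable = {0,2,3,5,7}
  0: ✓
  2: ✓
  3: ✓
  5: ✓
  7: ✓

Answer: INVARIANT HOLDS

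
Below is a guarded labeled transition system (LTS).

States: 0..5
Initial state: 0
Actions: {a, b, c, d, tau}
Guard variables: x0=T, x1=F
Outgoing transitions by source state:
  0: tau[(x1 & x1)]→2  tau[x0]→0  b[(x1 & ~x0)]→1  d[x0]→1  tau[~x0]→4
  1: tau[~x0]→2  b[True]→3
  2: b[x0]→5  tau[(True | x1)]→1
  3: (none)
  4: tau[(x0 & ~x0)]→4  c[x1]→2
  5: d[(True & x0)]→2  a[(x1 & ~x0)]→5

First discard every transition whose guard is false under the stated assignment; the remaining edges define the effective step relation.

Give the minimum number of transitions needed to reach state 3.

Answer: 2

Trace:
Layered search for 3:
  Layer 0: {0}
  Layer 1: {1}
  Layer 2: {3}
depth(3)=2, e.g. d·b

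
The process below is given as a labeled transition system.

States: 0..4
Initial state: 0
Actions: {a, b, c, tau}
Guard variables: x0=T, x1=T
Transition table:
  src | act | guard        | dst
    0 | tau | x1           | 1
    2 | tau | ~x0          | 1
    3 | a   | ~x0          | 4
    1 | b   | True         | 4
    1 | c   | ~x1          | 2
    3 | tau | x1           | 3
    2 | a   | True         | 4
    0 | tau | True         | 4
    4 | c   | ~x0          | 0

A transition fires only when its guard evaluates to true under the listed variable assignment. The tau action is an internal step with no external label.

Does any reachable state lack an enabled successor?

Reachable = {0,1,4}
  0: tau→1  tau→4  [2 out]
  1: b→4  [1 out]
  4: ∅  [STUCK]
witness 4: tau

Answer: DEADLOCK at state 4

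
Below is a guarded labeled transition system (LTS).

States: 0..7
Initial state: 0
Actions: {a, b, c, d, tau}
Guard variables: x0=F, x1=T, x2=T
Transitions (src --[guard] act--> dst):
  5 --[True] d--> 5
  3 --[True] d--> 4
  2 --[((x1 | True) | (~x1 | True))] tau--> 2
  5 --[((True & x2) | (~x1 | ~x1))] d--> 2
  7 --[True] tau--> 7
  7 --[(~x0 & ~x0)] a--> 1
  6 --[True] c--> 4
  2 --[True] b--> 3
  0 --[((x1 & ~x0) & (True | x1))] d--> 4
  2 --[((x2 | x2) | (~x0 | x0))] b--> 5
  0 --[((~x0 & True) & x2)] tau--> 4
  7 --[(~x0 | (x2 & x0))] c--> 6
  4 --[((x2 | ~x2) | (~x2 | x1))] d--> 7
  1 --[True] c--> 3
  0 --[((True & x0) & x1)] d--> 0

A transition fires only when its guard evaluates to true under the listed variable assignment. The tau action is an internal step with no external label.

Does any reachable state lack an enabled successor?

Answer: DEADLOCK-FREE

Working:
Reach set: {0,1,3,4,6,7}
  0: d→4  tau→4  [2 out]
  1: c→3  [1 out]
  3: d→4  [1 out]
  4: d→7  [1 out]
  6: c→4  [1 out]
  7: a→1  c→6  tau→7  [3 out]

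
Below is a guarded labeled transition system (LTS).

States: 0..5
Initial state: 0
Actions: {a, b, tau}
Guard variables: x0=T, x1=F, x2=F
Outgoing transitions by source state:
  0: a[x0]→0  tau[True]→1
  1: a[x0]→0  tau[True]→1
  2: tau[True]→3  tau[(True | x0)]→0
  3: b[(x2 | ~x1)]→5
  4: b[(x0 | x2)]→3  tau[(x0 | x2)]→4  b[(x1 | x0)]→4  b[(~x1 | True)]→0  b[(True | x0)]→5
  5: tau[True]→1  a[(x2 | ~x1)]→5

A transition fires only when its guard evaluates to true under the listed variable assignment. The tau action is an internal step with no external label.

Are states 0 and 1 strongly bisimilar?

Refine partition for ~:
  π0 = {{0,1,2,3,4,5}}
  π1 = {{0,1,5},{2},{3},{4}}
Fixed point at round 2; 4 class(es).
[0]={0,1,5}  [1]={0,1,5}

Answer: BISIMILAR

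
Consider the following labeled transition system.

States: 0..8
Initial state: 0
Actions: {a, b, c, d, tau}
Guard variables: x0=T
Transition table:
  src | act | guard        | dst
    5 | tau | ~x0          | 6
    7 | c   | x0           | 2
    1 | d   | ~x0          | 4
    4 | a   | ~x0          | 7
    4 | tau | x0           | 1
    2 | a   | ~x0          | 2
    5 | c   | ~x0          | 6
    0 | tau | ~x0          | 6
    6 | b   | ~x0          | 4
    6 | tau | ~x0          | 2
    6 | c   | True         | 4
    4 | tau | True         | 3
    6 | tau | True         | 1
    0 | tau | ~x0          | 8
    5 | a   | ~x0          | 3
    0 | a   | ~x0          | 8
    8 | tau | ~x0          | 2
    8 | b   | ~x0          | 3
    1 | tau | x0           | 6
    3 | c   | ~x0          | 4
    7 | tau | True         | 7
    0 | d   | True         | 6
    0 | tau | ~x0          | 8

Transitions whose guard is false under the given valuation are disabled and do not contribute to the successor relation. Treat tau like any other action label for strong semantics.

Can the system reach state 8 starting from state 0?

Guard filter leaves 8 enabled edge(s).
L0 = {0}
L1 = {6}  total {0,6}
L2 = {1,4}  total {0,1,4,6}
L3 = {3}  total {0,1,3,4,6}
Reach set: {0,1,3,4,6}

Answer: UNREACHABLE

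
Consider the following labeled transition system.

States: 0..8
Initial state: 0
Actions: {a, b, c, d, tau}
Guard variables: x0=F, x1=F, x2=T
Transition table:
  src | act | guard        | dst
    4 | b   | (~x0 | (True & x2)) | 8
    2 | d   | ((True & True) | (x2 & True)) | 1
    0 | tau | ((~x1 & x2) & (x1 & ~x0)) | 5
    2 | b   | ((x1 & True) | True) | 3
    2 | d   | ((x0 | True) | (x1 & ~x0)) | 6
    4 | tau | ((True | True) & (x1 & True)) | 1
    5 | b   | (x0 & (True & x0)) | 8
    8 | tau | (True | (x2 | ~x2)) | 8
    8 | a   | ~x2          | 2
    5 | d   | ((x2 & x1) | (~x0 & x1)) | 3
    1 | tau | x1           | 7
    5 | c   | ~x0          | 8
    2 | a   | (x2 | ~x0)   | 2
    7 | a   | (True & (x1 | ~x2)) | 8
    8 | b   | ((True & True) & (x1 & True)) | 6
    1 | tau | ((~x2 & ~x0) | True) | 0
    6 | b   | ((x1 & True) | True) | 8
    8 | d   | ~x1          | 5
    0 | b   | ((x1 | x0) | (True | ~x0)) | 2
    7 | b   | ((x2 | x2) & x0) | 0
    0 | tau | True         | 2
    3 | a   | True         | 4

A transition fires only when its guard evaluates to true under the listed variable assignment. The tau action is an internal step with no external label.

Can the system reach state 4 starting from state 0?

After dropping false guards: 13 live edges.
L0 = {0}
L1 = {2}  now seen {0,2}
L2 = {1,3,6}  now seen {0,1,2,3,6}
L3 = {4,8}  now seen {0,1,2,3,4,6,8}
L4 = {5}  now seen {0,1,2,3,4,5,6,8}
R = {0,1,2,3,4,5,6,8}
trace reaching 4: b·b·a

Answer: REACHABLE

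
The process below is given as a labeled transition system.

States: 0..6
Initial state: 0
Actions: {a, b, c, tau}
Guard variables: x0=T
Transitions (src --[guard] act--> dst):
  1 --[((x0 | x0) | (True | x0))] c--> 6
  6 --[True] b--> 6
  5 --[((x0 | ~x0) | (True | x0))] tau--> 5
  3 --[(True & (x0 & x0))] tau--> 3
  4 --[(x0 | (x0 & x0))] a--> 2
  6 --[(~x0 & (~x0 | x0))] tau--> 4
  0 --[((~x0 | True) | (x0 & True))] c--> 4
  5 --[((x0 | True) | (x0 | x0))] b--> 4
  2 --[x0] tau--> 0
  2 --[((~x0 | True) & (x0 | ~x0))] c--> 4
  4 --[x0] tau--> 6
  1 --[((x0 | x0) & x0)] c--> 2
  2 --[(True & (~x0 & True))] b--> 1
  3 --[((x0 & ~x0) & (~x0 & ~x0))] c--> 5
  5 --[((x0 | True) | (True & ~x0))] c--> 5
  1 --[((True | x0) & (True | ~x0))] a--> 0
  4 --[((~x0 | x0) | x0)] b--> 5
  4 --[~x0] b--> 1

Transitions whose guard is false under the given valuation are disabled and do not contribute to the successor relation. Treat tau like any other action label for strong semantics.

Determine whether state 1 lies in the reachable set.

14 transition(s) survive guard evaluation.
Layer 0: {0}
Layer 1: {4}  total {0,4}
Layer 2: {2,5,6}  total {0,2,4,5,6}
R = {0,2,4,5,6}

Answer: UNREACHABLE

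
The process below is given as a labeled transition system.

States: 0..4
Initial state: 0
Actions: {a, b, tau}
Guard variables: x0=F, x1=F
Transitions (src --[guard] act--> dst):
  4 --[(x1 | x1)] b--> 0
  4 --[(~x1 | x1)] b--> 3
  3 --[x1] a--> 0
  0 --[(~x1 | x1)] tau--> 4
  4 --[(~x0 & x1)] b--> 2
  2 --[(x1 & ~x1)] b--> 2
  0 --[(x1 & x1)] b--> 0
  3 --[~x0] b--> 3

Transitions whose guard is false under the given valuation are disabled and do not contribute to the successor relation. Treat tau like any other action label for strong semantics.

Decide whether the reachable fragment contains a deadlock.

Answer: DEADLOCK-FREE

Working:
R = {0,3,4}
  0: tau→4  [1 exit(s)]
  3: b→3  [1 exit(s)]
  4: b→3  [1 exit(s)]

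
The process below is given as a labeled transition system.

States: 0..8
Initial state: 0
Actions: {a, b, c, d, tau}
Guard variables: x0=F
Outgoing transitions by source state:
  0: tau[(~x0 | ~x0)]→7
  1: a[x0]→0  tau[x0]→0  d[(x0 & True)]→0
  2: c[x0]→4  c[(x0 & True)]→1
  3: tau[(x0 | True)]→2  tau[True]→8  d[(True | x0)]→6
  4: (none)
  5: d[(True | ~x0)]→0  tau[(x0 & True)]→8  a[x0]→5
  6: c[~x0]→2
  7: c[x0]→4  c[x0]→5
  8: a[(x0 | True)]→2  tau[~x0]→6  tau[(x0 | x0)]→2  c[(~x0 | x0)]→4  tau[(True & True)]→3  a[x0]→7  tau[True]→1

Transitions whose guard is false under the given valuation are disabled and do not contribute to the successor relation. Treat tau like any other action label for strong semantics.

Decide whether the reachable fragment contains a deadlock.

Answer: DEADLOCK at state 7

Trace:
Reachable = {0,7}
  0: tau→7  [1 out]
  7: ∅  [STUCK]
Path to 7: tau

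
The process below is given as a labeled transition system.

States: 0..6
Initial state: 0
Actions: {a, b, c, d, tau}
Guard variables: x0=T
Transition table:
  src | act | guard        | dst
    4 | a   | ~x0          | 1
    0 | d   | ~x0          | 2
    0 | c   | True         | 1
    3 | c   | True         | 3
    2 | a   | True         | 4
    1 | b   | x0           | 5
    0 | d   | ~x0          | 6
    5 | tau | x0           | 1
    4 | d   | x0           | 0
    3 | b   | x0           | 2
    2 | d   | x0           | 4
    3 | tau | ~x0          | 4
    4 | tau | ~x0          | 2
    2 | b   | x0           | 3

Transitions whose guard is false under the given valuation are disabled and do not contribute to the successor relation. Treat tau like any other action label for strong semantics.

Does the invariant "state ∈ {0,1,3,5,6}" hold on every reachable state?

Answer: INVARIANT HOLDS

Analysis:
Allowed set {0,1,3,5,6}
Reachable = {0,1,5}
  0: safe
  1: safe
  5: safe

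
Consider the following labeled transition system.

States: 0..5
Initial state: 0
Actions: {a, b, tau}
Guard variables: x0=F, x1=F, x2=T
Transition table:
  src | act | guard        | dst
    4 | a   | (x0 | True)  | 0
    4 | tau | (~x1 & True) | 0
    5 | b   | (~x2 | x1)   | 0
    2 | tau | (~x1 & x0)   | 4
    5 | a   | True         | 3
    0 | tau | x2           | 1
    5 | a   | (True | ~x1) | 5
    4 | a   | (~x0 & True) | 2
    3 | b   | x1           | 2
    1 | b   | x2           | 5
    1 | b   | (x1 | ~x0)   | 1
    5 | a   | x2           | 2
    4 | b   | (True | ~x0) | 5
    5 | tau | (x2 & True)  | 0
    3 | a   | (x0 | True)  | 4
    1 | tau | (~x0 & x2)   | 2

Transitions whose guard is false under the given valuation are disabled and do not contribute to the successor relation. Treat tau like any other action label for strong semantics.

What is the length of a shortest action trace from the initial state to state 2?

Layered search for 2:
  Layer 0: {0}
  Layer 1: {1}
  Layer 2: {2,5}
2 enters at depth 2; path tau·tau

Answer: 2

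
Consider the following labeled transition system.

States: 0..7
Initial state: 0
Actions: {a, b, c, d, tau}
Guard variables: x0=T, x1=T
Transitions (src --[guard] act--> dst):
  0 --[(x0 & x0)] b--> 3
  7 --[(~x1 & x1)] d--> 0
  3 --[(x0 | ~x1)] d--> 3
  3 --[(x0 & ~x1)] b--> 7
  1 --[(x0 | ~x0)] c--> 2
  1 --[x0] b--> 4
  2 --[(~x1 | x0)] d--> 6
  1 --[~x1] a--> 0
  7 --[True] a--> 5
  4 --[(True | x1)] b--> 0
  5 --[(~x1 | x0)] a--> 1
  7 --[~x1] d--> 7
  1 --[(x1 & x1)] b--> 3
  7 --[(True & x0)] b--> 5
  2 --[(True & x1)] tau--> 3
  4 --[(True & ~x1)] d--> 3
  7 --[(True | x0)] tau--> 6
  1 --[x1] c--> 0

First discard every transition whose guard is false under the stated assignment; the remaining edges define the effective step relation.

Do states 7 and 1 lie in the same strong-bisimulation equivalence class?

Refine partition for ~:
  π0 = {{0,1,2,3,4,5,6,7}}
  π1 = {{0,4},{1},{2},{3},{5},{6},{7}}
  π2 = {{0},{1},{2},{3},{4},{5},{6},{7}}
8 equivalence class(es) (converged in 3)
[7]={7}  [1]={1}

Answer: NOT BISIMILAR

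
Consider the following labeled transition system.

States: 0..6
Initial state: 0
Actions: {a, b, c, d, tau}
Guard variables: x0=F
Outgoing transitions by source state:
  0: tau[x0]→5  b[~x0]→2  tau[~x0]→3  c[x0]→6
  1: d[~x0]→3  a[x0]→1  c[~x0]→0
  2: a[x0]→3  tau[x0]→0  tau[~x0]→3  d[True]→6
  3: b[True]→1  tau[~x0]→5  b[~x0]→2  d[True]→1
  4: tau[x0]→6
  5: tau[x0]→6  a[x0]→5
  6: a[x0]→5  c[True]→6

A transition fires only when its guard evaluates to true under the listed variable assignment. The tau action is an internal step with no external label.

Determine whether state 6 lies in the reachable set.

11 transition(s) survive guard evaluation.
depth 0: {0}
depth 1: {2,3}  now seen {0,2,3}
depth 2: {1,5,6}  now seen {0,1,2,3,5,6}
Reach set: {0,1,2,3,5,6}
trace reaching 6: b·d

Answer: REACHABLE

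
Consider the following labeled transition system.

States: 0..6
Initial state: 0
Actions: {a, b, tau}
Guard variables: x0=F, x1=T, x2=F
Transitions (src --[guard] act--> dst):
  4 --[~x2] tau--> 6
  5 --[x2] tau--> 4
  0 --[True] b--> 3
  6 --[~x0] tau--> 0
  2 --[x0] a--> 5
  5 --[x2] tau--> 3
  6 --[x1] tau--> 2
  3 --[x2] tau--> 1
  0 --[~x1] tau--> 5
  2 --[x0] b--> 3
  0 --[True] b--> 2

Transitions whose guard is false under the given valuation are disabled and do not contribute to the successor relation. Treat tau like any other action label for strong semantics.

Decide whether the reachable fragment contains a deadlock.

Answer: DEADLOCK at state 2

Analysis:
Reach set: {0,2,3}
  0: b→2  b→3  [2 exit(s)]
  2: ∅  [deadlock]
  3: ∅  [deadlock]
witness 2: b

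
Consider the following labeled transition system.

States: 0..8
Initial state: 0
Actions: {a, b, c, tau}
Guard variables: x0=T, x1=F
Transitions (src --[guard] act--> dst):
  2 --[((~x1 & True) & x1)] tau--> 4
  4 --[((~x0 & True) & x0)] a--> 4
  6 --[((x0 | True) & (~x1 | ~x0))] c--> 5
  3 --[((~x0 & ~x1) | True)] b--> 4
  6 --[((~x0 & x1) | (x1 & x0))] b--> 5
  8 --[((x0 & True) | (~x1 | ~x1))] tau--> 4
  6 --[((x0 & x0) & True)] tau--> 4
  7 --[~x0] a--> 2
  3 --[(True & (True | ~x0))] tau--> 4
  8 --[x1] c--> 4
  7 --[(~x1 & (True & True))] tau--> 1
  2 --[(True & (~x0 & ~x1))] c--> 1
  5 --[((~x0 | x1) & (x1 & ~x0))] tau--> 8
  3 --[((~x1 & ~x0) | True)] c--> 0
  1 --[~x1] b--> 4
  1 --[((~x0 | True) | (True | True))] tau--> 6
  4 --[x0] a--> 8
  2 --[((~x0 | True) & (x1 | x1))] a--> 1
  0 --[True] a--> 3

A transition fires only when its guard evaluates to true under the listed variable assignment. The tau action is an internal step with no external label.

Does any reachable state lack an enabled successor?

Reach set: {0,3,4,8}
  0: a→3  [1 exit(s)]
  3: b→4  c→0  tau→4  [3 exit(s)]
  4: a→8  [1 exit(s)]
  8: tau→4  [1 exit(s)]

Answer: DEADLOCK-FREE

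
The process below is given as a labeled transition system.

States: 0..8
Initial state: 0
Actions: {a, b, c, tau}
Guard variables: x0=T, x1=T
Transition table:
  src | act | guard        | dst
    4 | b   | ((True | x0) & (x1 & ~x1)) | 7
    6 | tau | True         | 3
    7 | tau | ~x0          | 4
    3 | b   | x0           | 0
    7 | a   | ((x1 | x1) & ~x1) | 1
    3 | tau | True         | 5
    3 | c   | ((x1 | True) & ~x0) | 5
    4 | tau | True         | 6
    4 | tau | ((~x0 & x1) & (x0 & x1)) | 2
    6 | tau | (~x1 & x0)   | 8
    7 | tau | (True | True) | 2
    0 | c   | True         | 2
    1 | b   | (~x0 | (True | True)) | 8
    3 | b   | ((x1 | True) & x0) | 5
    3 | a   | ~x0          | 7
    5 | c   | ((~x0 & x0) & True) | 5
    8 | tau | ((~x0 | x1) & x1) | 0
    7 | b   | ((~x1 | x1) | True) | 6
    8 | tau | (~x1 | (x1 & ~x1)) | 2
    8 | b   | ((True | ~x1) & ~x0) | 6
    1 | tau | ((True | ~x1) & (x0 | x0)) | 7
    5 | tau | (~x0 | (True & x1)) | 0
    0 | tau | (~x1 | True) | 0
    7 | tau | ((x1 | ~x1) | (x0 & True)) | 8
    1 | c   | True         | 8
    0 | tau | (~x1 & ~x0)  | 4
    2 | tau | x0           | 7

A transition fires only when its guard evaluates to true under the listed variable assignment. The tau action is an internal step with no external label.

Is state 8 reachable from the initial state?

Answer: REACHABLE

Trace:
Guard filter leaves 16 enabled edge(s).
L0 = {0}
L1 = {2}  cumulative {0,2}
L2 = {7}  cumulative {0,2,7}
L3 = {6,8}  cumulative {0,2,6,7,8}
L4 = {3}  cumulative {0,2,3,6,7,8}
L5 = {5}  cumulative {0,2,3,5,6,7,8}
Reachable = {0,2,3,5,6,7,8}
Path to 8: c·tau·tau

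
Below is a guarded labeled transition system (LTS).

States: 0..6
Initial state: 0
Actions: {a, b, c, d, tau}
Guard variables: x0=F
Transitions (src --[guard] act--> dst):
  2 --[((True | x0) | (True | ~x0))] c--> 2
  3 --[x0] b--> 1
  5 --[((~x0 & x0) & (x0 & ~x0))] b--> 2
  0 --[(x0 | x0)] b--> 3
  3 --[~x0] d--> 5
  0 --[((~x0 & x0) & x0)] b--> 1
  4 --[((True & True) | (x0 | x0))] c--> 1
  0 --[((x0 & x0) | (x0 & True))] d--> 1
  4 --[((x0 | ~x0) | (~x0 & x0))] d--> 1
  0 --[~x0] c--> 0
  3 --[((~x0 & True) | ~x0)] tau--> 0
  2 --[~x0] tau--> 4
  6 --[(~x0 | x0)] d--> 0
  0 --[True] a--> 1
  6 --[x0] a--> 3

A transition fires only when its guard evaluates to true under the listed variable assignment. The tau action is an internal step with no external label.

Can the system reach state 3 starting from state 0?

Answer: UNREACHABLE

Analysis:
Guard filter leaves 9 enabled edge(s).
Layer 0: {0}
Layer 1: {1}  total {0,1}
R = {0,1}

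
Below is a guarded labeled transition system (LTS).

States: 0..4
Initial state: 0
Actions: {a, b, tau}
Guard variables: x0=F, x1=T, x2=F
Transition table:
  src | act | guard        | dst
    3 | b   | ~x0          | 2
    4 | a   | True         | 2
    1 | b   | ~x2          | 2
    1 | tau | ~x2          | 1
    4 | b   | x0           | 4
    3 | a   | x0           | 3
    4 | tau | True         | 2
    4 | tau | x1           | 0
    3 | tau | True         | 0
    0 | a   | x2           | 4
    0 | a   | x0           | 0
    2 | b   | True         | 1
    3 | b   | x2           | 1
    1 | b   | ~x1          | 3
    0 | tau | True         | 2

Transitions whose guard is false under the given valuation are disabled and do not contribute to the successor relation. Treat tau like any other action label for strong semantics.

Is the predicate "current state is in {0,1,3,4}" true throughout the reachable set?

Safe = {0,1,3,4}
R = {0,1,2}
  0: ✓
  1: ✓
  2: outside
witness against invariant: tau → 2

Answer: INVARIANT VIOLATED at state 2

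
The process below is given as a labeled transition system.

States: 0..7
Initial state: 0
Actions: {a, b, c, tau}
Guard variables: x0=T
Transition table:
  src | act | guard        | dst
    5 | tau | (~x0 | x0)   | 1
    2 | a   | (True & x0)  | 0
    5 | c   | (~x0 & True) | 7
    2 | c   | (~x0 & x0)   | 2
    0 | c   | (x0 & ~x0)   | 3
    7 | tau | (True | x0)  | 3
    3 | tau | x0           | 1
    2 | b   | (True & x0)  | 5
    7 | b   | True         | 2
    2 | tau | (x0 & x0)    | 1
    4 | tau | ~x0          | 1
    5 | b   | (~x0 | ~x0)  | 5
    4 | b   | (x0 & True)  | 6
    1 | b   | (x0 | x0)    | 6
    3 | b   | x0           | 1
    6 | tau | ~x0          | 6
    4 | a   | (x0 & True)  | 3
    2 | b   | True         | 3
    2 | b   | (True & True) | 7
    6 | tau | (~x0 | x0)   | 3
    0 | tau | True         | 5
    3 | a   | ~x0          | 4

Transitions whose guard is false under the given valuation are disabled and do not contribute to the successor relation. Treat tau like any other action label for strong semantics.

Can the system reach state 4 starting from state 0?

15 transition(s) survive guard evaluation.
Layer 0: {0}
Layer 1: {5}  cumulative {0,5}
Layer 2: {1}  cumulative {0,1,5}
Layer 3: {6}  cumulative {0,1,5,6}
Layer 4: {3}  cumulative {0,1,3,5,6}
Reachable = {0,1,3,5,6}

Answer: UNREACHABLE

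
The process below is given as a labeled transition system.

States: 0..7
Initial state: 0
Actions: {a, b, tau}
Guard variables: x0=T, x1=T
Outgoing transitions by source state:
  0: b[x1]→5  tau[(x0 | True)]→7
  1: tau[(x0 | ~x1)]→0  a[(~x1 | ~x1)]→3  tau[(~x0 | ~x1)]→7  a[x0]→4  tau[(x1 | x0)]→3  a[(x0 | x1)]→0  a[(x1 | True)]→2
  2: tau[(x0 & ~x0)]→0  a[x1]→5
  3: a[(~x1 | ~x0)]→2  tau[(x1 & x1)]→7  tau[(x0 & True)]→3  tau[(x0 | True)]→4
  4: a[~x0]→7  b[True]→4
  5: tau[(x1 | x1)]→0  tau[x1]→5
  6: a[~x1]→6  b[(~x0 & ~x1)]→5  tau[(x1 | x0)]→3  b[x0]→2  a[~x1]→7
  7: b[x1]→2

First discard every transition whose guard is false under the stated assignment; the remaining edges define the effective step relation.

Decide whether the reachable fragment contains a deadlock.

Answer: DEADLOCK-FREE

Working:
Reachable = {0,2,5,7}
  0: b→5  tau→7  [2 exit(s)]
  2: a→5  [1 exit(s)]
  5: tau→0  tau→5  [2 exit(s)]
  7: b→2  [1 exit(s)]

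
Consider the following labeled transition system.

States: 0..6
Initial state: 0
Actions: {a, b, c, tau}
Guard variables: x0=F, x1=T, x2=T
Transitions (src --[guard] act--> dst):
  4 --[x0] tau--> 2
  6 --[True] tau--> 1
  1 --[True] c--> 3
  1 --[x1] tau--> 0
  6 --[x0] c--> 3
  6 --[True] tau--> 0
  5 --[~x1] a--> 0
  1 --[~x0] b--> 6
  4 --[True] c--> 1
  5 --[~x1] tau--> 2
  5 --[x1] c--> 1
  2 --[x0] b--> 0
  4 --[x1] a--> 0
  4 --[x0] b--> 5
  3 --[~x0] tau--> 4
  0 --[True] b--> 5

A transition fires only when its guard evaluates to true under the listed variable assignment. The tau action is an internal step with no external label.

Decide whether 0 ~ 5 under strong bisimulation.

Compute ~ classes (split until stable):
  round 0: {{0,1,2,3,4,5,6}}
  round 1: {{0},{1},{2},{3,6},{4},{5}}
  round 2: {{0},{1},{2},{3},{4},{5},{6}}
7 equivalence class(es) (converged in 3)
0∈{0}, 5∈{5}

Answer: NOT BISIMILAR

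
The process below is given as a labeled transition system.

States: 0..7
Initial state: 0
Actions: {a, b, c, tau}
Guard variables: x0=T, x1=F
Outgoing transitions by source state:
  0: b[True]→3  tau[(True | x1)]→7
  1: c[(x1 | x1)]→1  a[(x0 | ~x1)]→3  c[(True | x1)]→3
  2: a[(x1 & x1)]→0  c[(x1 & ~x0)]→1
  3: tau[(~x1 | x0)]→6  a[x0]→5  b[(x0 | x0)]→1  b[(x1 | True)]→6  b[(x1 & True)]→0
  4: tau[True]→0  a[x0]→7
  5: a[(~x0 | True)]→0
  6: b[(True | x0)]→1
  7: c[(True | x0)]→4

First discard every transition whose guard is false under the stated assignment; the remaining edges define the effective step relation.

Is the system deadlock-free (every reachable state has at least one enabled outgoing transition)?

Answer: DEADLOCK-FREE

Trace:
Reachable = {0,1,3,4,5,6,7}
  0: b→3  tau→7  [2 out]
  1: a→3  c→3  [2 out]
  3: a→5  b→1  b→6  tau→6  [4 out]
  4: a→7  tau→0  [2 out]
  5: a→0  [1 out]
  6: b→1  [1 out]
  7: c→4  [1 out]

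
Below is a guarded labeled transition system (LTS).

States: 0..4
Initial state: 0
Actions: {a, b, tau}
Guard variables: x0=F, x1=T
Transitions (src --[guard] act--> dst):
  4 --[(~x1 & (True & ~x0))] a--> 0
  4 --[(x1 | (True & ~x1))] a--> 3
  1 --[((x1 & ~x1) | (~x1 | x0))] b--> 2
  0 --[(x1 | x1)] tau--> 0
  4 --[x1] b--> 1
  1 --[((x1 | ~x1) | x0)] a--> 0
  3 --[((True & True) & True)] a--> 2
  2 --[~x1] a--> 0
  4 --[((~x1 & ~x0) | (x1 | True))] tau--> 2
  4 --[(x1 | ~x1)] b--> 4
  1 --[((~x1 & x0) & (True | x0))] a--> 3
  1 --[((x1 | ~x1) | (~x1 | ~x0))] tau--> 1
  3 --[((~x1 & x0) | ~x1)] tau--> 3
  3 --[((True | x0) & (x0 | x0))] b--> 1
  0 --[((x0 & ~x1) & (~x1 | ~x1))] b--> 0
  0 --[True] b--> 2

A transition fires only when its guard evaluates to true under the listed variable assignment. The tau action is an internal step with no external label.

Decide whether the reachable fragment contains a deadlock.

Reachable = {0,2}
  0: b→2  tau→0  [deg 2]
  2: ∅  [deadlock]
trace reaching 2: b

Answer: DEADLOCK at state 2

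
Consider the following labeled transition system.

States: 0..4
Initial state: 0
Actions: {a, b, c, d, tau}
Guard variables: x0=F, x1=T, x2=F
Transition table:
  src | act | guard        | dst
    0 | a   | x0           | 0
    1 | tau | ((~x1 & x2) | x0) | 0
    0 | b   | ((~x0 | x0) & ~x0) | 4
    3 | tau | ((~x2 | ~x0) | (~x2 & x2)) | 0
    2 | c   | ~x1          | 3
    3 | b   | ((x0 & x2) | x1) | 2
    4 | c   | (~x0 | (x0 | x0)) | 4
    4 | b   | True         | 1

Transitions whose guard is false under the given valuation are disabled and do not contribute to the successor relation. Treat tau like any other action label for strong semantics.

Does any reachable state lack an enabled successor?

Reachable = {0,1,4}
  0: b→4  [1 out]
  1: ∅  [no exit]
  4: b→1  c→4  [2 out]
trace reaching 1: b·b

Answer: DEADLOCK at state 1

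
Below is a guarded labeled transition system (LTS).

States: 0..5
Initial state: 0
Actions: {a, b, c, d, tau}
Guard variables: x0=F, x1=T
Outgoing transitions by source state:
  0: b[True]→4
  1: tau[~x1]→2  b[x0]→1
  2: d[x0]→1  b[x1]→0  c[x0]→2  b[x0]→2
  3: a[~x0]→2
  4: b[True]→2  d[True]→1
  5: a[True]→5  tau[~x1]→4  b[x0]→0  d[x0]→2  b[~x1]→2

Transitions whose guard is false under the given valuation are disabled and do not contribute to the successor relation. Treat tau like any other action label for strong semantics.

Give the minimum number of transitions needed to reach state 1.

Answer: 2

Trace:
Layered search for 1:
  L0 = {0}
  L1 = {4}
  L2 = {1,2}
1 enters at depth 2; path b·d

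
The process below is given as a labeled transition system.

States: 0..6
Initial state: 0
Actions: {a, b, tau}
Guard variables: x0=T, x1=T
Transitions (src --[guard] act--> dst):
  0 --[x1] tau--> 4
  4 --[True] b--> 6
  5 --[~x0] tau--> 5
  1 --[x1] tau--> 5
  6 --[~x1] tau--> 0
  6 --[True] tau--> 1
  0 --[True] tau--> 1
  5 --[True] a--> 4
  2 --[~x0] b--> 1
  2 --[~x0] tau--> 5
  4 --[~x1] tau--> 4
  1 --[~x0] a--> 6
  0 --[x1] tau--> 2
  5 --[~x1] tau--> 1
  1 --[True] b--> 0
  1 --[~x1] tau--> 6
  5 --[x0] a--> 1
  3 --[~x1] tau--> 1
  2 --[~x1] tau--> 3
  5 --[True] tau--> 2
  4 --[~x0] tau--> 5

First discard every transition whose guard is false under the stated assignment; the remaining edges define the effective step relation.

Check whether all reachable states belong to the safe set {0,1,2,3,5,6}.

Allowed set {0,1,2,3,5,6}
Reachable = {0,1,2,4,5,6}
  0: safe
  1: safe
  2: safe
  4: VIOLATES
  5: safe
  6: safe
reach 4 via tau — violates

Answer: INVARIANT VIOLATED at state 4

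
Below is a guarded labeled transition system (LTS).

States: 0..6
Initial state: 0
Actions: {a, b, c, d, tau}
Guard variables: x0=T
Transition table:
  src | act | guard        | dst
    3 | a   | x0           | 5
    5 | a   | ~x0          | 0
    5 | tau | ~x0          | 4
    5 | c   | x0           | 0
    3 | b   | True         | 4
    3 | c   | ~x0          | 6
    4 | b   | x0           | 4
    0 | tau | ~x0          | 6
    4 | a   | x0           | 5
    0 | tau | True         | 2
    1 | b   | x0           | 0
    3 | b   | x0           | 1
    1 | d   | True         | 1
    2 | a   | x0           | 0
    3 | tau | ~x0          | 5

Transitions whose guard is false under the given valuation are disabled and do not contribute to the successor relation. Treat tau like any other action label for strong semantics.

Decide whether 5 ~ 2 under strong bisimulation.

Answer: NOT BISIMILAR

Analysis:
Bisimulation quotient by refinement:
  P[0] = {{0,1,2,3,4,5,6}}
  P[1] = {{0},{1},{2},{3,4},{5},{6}}
  P[2] = {{0},{1},{2},{3},{4},{5},{6}}
stable after 3 split(s): 7 block(s)
class of 5: {5}; class of 2: {2}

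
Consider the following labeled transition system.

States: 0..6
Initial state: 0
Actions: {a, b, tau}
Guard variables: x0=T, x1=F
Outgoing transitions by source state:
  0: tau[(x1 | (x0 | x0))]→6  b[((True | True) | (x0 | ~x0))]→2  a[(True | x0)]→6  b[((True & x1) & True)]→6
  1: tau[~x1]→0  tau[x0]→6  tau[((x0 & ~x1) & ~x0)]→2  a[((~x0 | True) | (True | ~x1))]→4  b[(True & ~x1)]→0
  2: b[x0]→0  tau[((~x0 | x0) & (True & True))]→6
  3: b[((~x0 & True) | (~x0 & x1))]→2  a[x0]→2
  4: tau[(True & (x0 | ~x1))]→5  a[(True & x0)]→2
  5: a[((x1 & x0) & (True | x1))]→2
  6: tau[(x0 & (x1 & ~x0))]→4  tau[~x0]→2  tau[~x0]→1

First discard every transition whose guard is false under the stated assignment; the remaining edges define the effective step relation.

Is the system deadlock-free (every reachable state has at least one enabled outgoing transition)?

Answer: DEADLOCK at state 6

Working:
R = {0,2,6}
  0: a→6  b→2  tau→6  [3 exit(s)]
  2: b→0  tau→6  [2 exit(s)]
  6: ∅  [no exit]
witness 6: tau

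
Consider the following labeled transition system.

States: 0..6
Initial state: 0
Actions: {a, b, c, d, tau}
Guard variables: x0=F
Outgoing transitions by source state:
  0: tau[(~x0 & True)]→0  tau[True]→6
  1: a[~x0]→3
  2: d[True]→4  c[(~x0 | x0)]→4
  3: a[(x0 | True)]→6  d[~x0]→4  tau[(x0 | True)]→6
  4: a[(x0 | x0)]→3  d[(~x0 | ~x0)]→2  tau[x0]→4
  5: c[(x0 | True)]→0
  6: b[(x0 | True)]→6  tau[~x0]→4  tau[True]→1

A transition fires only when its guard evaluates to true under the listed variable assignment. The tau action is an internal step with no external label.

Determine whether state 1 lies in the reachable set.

13 transition(s) survive guard evaluation.
depth 0: {0}
depth 1: {6}  total {0,6}
depth 2: {1,4}  total {0,1,4,6}
depth 3: {2,3}  total {0,1,2,3,4,6}
R = {0,1,2,3,4,6}
witness 1: tau·tau

Answer: REACHABLE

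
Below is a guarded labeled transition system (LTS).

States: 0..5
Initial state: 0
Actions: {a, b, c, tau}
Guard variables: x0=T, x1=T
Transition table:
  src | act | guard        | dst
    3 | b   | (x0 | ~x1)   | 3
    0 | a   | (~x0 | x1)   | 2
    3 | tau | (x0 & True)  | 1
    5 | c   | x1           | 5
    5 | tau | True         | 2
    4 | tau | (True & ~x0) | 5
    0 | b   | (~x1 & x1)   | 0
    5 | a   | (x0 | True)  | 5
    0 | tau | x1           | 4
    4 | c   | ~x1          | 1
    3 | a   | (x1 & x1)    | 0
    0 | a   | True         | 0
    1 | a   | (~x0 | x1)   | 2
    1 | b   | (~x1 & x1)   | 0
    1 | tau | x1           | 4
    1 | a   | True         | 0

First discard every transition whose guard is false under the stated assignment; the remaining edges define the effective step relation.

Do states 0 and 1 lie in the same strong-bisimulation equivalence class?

Bisimulation quotient by refinement:
  P[0] = {{0,1,2,3,4,5}}
  P[1] = {{0,1},{2,4},{3},{5}}
stable after 2 split(s): 4 block(s)
0∈{0,1}, 1∈{0,1}

Answer: BISIMILAR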